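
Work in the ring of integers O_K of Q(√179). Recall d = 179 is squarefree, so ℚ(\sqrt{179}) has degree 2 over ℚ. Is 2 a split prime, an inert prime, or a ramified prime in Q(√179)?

Since 179 ≢ 1 mod 4, the ring of integers is ℤ[√179] with discriminant 4·179 = 716.
disc(K) = 716 = 2·358, so p = 2 is ramified.

2 is ramified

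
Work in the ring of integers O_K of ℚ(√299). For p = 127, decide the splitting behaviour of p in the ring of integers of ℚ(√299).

inert — (127) stays prime in O_K

Since 299 ≢ 1 mod 4, the ring of integers is ℤ[√299] with discriminant 4·299 = 1196.
Since gcd(127, 1196) = 1 the prime 127 does not ramify.
(299/127) = 45^63 mod 127 = 126, giving Legendre symbol -1.
d is a non-residue mod p, hence 127 remains inert in O_K.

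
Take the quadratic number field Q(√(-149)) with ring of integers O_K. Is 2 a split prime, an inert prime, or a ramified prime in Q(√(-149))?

Since -149 ≢ 1 mod 4, the ring of integers is ℤ[√-149] with discriminant 4·(-149) = -596.
Ramification test: 2 | -596. The prime 2 ramifies in K.

ramified — (2) = 𝔭²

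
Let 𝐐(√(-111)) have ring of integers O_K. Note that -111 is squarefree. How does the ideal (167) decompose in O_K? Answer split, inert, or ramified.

d = -111 ≡ 1 (mod 4), so O_K = ℤ[(1+√-111)/2] and disc(K) = d = -111.
disc(K) = -111 is not divisible by 167; 167 is unramified.
Compute (-111/167) via Euler: 56^((167-1)/2) mod 167 = 1, so (-111/167) = 1.
(-111/167) = 1, so 167 splits.

p splits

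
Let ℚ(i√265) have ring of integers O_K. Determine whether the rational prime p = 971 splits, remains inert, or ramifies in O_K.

Since -265 ≢ 1 mod 4, the ring of integers is ℤ[√-265] with discriminant 4·(-265) = -1060.
971 ∤ -1060, so 971 is unramified.
Legendre symbol by Euler's criterion: (-265/971) ≡ (-265)^485 ≡ 970 (mod 971), i.e. (-265/971) = -1.
d is a non-residue mod p, hence 971 remains inert in O_K.

remains prime (inert)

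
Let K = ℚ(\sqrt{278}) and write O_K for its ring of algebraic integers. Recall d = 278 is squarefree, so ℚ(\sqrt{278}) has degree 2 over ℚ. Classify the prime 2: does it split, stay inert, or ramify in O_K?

ramified

d = 278 ≡ 2 (mod 4), so O_K = ℤ[√278] and disc(K) = 4d = 1112.
disc(K) = 1112 = 2·556, so p = 2 is ramified.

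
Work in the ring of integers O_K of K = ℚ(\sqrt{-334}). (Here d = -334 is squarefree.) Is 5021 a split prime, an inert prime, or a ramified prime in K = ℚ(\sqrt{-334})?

5021 remains inert

Since -334 ≢ 1 mod 4, the ring of integers is ℤ[√-334] with discriminant 4·(-334) = -1336.
5021 ∤ -1336, so 5021 is unramified.
Euler's criterion: (-334)^2510 mod 5021 = 5020. Thus (-334|5021) = -1.
(-334/5021) = -1, so 5021 is inert.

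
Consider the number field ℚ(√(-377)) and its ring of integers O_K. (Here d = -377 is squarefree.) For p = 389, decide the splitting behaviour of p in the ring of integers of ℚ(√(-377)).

d = -377 ≡ 3 (mod 4), so O_K = ℤ[√-377] and disc(K) = 4d = -1508.
389 ∤ -1508, so 389 is unramified.
Euler's criterion: (-377)^194 mod 389 = 388. Thus (-377|389) = -1.
Legendre symbol -1 ⇒ 389 is inert.

inert — (389) stays prime in O_K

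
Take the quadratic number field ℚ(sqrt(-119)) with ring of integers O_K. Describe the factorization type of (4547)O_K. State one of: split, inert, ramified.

4547 splits in O_K

-119 mod 4 = 1, hence disc K = -119 and O_K = ℤ[(1+√-119)/2].
Since gcd(4547, -119) = 1 the prime 4547 does not ramify.
Euler's criterion: (-119)^2273 mod 4547 = 1. Thus (-119|4547) = 1.
Legendre symbol 1 ⇒ 4547 is split.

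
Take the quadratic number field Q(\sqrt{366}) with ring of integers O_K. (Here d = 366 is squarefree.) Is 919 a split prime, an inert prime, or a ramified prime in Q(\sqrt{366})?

inert — (919) stays prime in O_K

d = 366 ≡ 2 (mod 4), so O_K = ℤ[√366] and disc(K) = 4d = 1464.
disc(K) = 1464 is not divisible by 919; 919 is unramified.
Euler's criterion: 366^459 mod 919 = 918. Thus (366|919) = -1.
(366/919) = -1, so 919 is inert.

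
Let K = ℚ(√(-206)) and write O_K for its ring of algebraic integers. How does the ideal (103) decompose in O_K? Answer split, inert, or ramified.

103 is ramified

-206 mod 4 = 2, hence disc K = 4·(-206) = -824 and O_K = ℤ[√-206].
Ramification test: 103 | -824. The prime 103 ramifies in K.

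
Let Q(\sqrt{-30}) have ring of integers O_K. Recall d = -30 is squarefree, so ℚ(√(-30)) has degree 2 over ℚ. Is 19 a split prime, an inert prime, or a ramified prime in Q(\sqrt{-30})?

inert

Since -30 ≢ 1 mod 4, the ring of integers is ℤ[√-30] with discriminant 4·(-30) = -120.
disc(K) = -120 is not divisible by 19; 19 is unramified.
Euler's criterion: (-30)^9 mod 19 = 18. Thus (-30|19) = -1.
Legendre symbol -1 ⇒ 19 is inert.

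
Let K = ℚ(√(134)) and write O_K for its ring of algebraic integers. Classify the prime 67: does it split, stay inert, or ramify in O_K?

Since 134 ≢ 1 mod 4, the ring of integers is ℤ[√134] with discriminant 4·134 = 536.
Ramification test: 67 | 536. The prime 67 ramifies in K.

ramified — (67) = 𝔭²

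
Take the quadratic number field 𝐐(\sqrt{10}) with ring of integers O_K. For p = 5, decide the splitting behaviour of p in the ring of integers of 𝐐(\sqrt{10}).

ramified

10 mod 4 = 2, hence disc K = 4·10 = 40 and O_K = ℤ[√10].
Ramification test: 5 | 40. The prime 5 ramifies in K.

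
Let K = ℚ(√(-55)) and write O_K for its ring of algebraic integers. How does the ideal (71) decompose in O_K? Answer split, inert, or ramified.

-55 mod 4 = 1, hence disc K = -55 and O_K = ℤ[(1+√-55)/2].
disc(K) = -55 is not divisible by 71; 71 is unramified.
Legendre symbol by Euler's criterion: (-55/71) ≡ (-55)^35 ≡ 1 (mod 71), i.e. (-55/71) = 1.
(-55/71) = 1, so 71 splits.

split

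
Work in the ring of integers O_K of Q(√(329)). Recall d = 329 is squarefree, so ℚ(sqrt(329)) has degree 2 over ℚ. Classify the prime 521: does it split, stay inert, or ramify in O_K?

Since 329 ≡ 1 mod 4, the ring of integers is ℤ[(1+√329)/2] with discriminant 329.
521 ∤ 329, so 521 is unramified.
(329/521) = 329^260 mod 521 = 520, giving Legendre symbol -1.
Legendre symbol -1 ⇒ 521 is inert.

inert — (521) stays prime in O_K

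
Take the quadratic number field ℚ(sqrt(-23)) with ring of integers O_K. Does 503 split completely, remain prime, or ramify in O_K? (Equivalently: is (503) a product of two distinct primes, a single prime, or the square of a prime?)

d = -23 ≡ 1 (mod 4), so O_K = ℤ[(1+√-23)/2] and disc(K) = d = -23.
Since gcd(503, -23) = 1 the prime 503 does not ramify.
Compute (-23/503) via Euler: 480^((503-1)/2) mod 503 = 502, so (-23/503) = -1.
(-23/503) = -1, so 503 is inert.

503 remains inert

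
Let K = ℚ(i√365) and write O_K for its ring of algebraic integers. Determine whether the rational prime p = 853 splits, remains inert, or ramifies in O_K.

Since -365 ≢ 1 mod 4, the ring of integers is ℤ[√-365] with discriminant 4·(-365) = -1460.
Since gcd(853, -1460) = 1 the prime 853 does not ramify.
Legendre symbol by Euler's criterion: (-365/853) ≡ (-365)^426 ≡ 852 (mod 853), i.e. (-365/853) = -1.
(-365/853) = -1, so 853 is inert.

inert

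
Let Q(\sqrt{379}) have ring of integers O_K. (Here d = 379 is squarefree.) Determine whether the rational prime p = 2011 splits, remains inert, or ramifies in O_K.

split — (2011) = 𝔭₁𝔭₂ with 𝔭₁ ≠ 𝔭₂

d = 379 ≡ 3 (mod 4), so O_K = ℤ[√379] and disc(K) = 4d = 1516.
Since gcd(2011, 1516) = 1 the prime 2011 does not ramify.
Compute (379/2011) via Euler: 379^((2011-1)/2) mod 2011 = 1, so (379/2011) = 1.
d is a quadratic residue mod p, hence 2011 splits in O_K.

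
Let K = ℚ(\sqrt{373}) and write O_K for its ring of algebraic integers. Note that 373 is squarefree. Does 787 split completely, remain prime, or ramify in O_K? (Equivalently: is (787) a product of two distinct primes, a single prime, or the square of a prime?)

d = 373 ≡ 1 (mod 4), so O_K = ℤ[(1+√373)/2] and disc(K) = d = 373.
787 ∤ 373, so 787 is unramified.
Euler's criterion: 373^393 mod 787 = 1. Thus (373|787) = 1.
(373/787) = 1, so 787 splits.

splits completely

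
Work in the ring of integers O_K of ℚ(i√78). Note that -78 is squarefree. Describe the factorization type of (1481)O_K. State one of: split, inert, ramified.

p is inert

Since -78 ≢ 1 mod 4, the ring of integers is ℤ[√-78] with discriminant 4·(-78) = -312.
Since gcd(1481, -312) = 1 the prime 1481 does not ramify.
Euler's criterion: (-78)^740 mod 1481 = 1480. Thus (-78|1481) = -1.
d is a non-residue mod p, hence 1481 remains inert in O_K.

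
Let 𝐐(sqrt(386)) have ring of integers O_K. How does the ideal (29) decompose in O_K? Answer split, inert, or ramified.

p splits

386 mod 4 = 2, hence disc K = 4·386 = 1544 and O_K = ℤ[√386].
Since gcd(29, 1544) = 1 the prime 29 does not ramify.
Compute (386/29) via Euler: 9^((29-1)/2) mod 29 = 1, so (386/29) = 1.
(386/29) = 1, so 29 splits.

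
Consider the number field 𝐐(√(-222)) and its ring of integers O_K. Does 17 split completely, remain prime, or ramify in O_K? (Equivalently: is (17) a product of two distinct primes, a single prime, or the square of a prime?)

d = -222 ≡ 2 (mod 4), so O_K = ℤ[√-222] and disc(K) = 4d = -888.
disc(K) = -888 is not divisible by 17; 17 is unramified.
Legendre symbol by Euler's criterion: (-222/17) ≡ (-222)^8 ≡ 1 (mod 17), i.e. (-222/17) = 1.
d is a quadratic residue mod p, hence 17 splits in O_K.

17 splits in O_K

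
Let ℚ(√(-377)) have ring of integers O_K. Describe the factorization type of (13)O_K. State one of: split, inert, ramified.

ramified — (13) = 𝔭²

Since -377 ≢ 1 mod 4, the ring of integers is ℤ[√-377] with discriminant 4·(-377) = -1508.
13 divides disc(K) = -1508, so 13 ramifies.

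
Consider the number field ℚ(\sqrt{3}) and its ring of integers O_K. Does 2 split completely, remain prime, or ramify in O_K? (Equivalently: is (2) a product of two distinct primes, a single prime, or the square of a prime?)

d = 3 ≡ 3 (mod 4), so O_K = ℤ[√3] and disc(K) = 4d = 12.
2 divides disc(K) = 12, so 2 ramifies.

ramified — (2) = 𝔭²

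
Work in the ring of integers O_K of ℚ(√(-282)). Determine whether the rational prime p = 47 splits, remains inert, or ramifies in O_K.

Since -282 ≢ 1 mod 4, the ring of integers is ℤ[√-282] with discriminant 4·(-282) = -1128.
Ramification test: 47 | -1128. The prime 47 ramifies in K.

ramified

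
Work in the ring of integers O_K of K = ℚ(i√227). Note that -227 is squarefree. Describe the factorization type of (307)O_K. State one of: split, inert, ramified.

307 remains inert

-227 mod 4 = 1, hence disc K = -227 and O_K = ℤ[(1+√-227)/2].
Since gcd(307, -227) = 1 the prime 307 does not ramify.
Compute (-227/307) via Euler: 80^((307-1)/2) mod 307 = 306, so (-227/307) = -1.
(-227/307) = -1, so 307 is inert.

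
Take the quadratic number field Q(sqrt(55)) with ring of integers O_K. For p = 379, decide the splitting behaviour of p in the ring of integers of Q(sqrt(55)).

d = 55 ≡ 3 (mod 4), so O_K = ℤ[√55] and disc(K) = 4d = 220.
Since gcd(379, 220) = 1 the prime 379 does not ramify.
Compute (55/379) via Euler: 55^((379-1)/2) mod 379 = 378, so (55/379) = -1.
d is a non-residue mod p, hence 379 remains inert in O_K.

inert — (379) stays prime in O_K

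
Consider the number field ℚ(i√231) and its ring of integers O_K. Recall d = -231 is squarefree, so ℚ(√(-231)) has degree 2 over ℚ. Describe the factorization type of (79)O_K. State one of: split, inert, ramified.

-231 mod 4 = 1, hence disc K = -231 and O_K = ℤ[(1+√-231)/2].
79 ∤ -231, so 79 is unramified.
(-231/79) = 6^39 mod 79 = 78, giving Legendre symbol -1.
(-231/79) = -1, so 79 is inert.

inert — (79) stays prime in O_K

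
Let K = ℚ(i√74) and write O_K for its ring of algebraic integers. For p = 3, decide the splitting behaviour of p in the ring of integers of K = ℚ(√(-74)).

p splits

d = -74 ≡ 2 (mod 4), so O_K = ℤ[√-74] and disc(K) = 4d = -296.
disc(K) = -296 is not divisible by 3; 3 is unramified.
Legendre symbol by Euler's criterion: (-74/3) ≡ (-74)^1 ≡ 1 (mod 3), i.e. (-74/3) = 1.
Legendre symbol 1 ⇒ 3 is split.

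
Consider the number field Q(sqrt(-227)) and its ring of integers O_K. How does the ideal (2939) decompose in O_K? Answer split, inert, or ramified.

-227 mod 4 = 1, hence disc K = -227 and O_K = ℤ[(1+√-227)/2].
Since gcd(2939, -227) = 1 the prime 2939 does not ramify.
(-227/2939) = 2712^1469 mod 2939 = 2938, giving Legendre symbol -1.
Legendre symbol -1 ⇒ 2939 is inert.

2939 remains inert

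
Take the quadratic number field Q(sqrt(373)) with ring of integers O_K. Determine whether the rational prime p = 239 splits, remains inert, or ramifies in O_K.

splits completely

d = 373 ≡ 1 (mod 4), so O_K = ℤ[(1+√373)/2] and disc(K) = d = 373.
239 ∤ 373, so 239 is unramified.
Compute (373/239) via Euler: 134^((239-1)/2) mod 239 = 1, so (373/239) = 1.
d is a quadratic residue mod p, hence 239 splits in O_K.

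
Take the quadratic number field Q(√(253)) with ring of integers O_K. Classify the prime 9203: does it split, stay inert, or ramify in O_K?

253 mod 4 = 1, hence disc K = 253 and O_K = ℤ[(1+√253)/2].
disc(K) = 253 is not divisible by 9203; 9203 is unramified.
(253/9203) = 253^4601 mod 9203 = 9202, giving Legendre symbol -1.
Legendre symbol -1 ⇒ 9203 is inert.

inert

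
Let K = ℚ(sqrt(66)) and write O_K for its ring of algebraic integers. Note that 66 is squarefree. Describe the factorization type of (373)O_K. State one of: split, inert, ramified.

split — (373) = 𝔭₁𝔭₂ with 𝔭₁ ≠ 𝔭₂

Since 66 ≢ 1 mod 4, the ring of integers is ℤ[√66] with discriminant 4·66 = 264.
Since gcd(373, 264) = 1 the prime 373 does not ramify.
Compute (66/373) via Euler: 66^((373-1)/2) mod 373 = 1, so (66/373) = 1.
Legendre symbol 1 ⇒ 373 is split.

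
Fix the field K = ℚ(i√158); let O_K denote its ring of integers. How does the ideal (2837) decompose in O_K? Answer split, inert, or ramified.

p is inert

d = -158 ≡ 2 (mod 4), so O_K = ℤ[√-158] and disc(K) = 4d = -632.
Since gcd(2837, -632) = 1 the prime 2837 does not ramify.
(-158/2837) = 2679^1418 mod 2837 = 2836, giving Legendre symbol -1.
d is a non-residue mod p, hence 2837 remains inert in O_K.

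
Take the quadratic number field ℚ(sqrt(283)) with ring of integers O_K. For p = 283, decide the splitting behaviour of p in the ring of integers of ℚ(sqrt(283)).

ramified — (283) = 𝔭²

283 mod 4 = 3, hence disc K = 4·283 = 1132 and O_K = ℤ[√283].
Ramification test: 283 | 1132. The prime 283 ramifies in K.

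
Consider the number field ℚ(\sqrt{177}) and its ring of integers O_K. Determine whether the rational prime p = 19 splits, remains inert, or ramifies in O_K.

177 mod 4 = 1, hence disc K = 177 and O_K = ℤ[(1+√177)/2].
disc(K) = 177 is not divisible by 19; 19 is unramified.
(177/19) = 6^9 mod 19 = 1, giving Legendre symbol 1.
d is a quadratic residue mod p, hence 19 splits in O_K.

p splits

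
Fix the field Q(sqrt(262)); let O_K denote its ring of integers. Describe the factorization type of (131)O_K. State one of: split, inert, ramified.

131 is ramified

262 mod 4 = 2, hence disc K = 4·262 = 1048 and O_K = ℤ[√262].
131 divides disc(K) = 1048, so 131 ramifies.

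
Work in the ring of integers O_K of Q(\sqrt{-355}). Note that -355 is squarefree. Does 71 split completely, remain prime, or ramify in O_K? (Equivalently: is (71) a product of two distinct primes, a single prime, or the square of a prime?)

p ramifies

Since -355 ≡ 1 mod 4, the ring of integers is ℤ[(1+√-355)/2] with discriminant -355.
71 divides disc(K) = -355, so 71 ramifies.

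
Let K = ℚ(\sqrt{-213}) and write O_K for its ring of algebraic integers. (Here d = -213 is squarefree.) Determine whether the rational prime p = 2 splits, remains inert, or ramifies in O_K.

-213 mod 4 = 3, hence disc K = 4·(-213) = -852 and O_K = ℤ[√-213].
2 divides disc(K) = -852, so 2 ramifies.

ramifies in O_K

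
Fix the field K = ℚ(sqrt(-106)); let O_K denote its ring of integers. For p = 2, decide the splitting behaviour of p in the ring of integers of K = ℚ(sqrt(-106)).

ramified

Since -106 ≢ 1 mod 4, the ring of integers is ℤ[√-106] with discriminant 4·(-106) = -424.
disc(K) = -424 = 2·(-212), so p = 2 is ramified.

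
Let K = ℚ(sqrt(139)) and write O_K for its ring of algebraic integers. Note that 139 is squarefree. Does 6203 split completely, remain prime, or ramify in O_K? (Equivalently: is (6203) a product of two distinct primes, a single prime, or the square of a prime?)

139 mod 4 = 3, hence disc K = 4·139 = 556 and O_K = ℤ[√139].
6203 ∤ 556, so 6203 is unramified.
Compute (139/6203) via Euler: 139^((6203-1)/2) mod 6203 = 1, so (139/6203) = 1.
(139/6203) = 1, so 6203 splits.

p splits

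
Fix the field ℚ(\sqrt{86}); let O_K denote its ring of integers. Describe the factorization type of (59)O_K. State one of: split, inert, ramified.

86 mod 4 = 2, hence disc K = 4·86 = 344 and O_K = ℤ[√86].
Since gcd(59, 344) = 1 the prime 59 does not ramify.
Compute (86/59) via Euler: 27^((59-1)/2) mod 59 = 1, so (86/59) = 1.
d is a quadratic residue mod p, hence 59 splits in O_K.

p splits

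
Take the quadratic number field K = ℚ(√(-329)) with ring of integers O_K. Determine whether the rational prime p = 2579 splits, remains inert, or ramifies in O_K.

inert

d = -329 ≡ 3 (mod 4), so O_K = ℤ[√-329] and disc(K) = 4d = -1316.
Since gcd(2579, -1316) = 1 the prime 2579 does not ramify.
(-329/2579) = 2250^1289 mod 2579 = 2578, giving Legendre symbol -1.
(-329/2579) = -1, so 2579 is inert.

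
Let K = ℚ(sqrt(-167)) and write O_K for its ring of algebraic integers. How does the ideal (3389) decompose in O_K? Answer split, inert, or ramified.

d = -167 ≡ 1 (mod 4), so O_K = ℤ[(1+√-167)/2] and disc(K) = d = -167.
Since gcd(3389, -167) = 1 the prime 3389 does not ramify.
Compute (-167/3389) via Euler: 3222^((3389-1)/2) mod 3389 = 1, so (-167/3389) = 1.
(-167/3389) = 1, so 3389 splits.

3389 splits in O_K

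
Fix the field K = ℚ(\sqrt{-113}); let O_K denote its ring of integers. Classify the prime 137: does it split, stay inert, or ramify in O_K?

d = -113 ≡ 3 (mod 4), so O_K = ℤ[√-113] and disc(K) = 4d = -452.
disc(K) = -452 is not divisible by 137; 137 is unramified.
Compute (-113/137) via Euler: 24^((137-1)/2) mod 137 = 136, so (-113/137) = -1.
Legendre symbol -1 ⇒ 137 is inert.

remains prime (inert)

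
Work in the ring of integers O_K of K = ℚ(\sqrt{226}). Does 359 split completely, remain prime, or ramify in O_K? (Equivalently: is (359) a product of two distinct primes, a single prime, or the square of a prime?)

Since 226 ≢ 1 mod 4, the ring of integers is ℤ[√226] with discriminant 4·226 = 904.
disc(K) = 904 is not divisible by 359; 359 is unramified.
Euler's criterion: 226^179 mod 359 = 358. Thus (226|359) = -1.
d is a non-residue mod p, hence 359 remains inert in O_K.

remains prime (inert)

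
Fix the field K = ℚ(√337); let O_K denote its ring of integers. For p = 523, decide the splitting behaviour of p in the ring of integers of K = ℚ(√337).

remains prime (inert)

Since 337 ≡ 1 mod 4, the ring of integers is ℤ[(1+√337)/2] with discriminant 337.
Since gcd(523, 337) = 1 the prime 523 does not ramify.
(337/523) = 337^261 mod 523 = 522, giving Legendre symbol -1.
d is a non-residue mod p, hence 523 remains inert in O_K.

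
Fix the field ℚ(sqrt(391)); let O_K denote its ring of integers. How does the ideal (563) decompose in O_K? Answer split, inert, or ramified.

split

d = 391 ≡ 3 (mod 4), so O_K = ℤ[√391] and disc(K) = 4d = 1564.
563 ∤ 1564, so 563 is unramified.
Legendre symbol by Euler's criterion: (391/563) ≡ 391^281 ≡ 1 (mod 563), i.e. (391/563) = 1.
(391/563) = 1, so 563 splits.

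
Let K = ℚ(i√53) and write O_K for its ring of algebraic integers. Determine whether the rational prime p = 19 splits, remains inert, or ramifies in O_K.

split

Since -53 ≢ 1 mod 4, the ring of integers is ℤ[√-53] with discriminant 4·(-53) = -212.
Since gcd(19, -212) = 1 the prime 19 does not ramify.
Compute (-53/19) via Euler: 4^((19-1)/2) mod 19 = 1, so (-53/19) = 1.
(-53/19) = 1, so 19 splits.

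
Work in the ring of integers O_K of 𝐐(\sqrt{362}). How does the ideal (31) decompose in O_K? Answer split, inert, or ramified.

Since 362 ≢ 1 mod 4, the ring of integers is ℤ[√362] with discriminant 4·362 = 1448.
31 ∤ 1448, so 31 is unramified.
Euler's criterion: 362^15 mod 31 = 30. Thus (362|31) = -1.
d is a non-residue mod p, hence 31 remains inert in O_K.

inert — (31) stays prime in O_K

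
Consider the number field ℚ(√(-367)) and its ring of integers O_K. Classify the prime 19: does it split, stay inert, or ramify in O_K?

-367 mod 4 = 1, hence disc K = -367 and O_K = ℤ[(1+√-367)/2].
disc(K) = -367 is not divisible by 19; 19 is unramified.
Euler's criterion: (-367)^9 mod 19 = 18. Thus (-367|19) = -1.
d is a non-residue mod p, hence 19 remains inert in O_K.

remains prime (inert)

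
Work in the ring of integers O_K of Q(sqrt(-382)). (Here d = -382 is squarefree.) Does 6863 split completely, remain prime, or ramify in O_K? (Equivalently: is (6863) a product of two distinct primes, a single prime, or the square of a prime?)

remains prime (inert)

d = -382 ≡ 2 (mod 4), so O_K = ℤ[√-382] and disc(K) = 4d = -1528.
Since gcd(6863, -1528) = 1 the prime 6863 does not ramify.
(-382/6863) = 6481^3431 mod 6863 = 6862, giving Legendre symbol -1.
Legendre symbol -1 ⇒ 6863 is inert.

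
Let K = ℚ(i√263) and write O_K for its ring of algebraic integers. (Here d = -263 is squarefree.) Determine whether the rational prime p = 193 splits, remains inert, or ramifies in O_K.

inert

d = -263 ≡ 1 (mod 4), so O_K = ℤ[(1+√-263)/2] and disc(K) = d = -263.
193 ∤ -263, so 193 is unramified.
Compute (-263/193) via Euler: 123^((193-1)/2) mod 193 = 192, so (-263/193) = -1.
Legendre symbol -1 ⇒ 193 is inert.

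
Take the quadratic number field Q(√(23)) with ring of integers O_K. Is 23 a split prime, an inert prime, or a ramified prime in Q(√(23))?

ramifies in O_K

d = 23 ≡ 3 (mod 4), so O_K = ℤ[√23] and disc(K) = 4d = 92.
disc(K) = 92 = 23·4, so p = 23 is ramified.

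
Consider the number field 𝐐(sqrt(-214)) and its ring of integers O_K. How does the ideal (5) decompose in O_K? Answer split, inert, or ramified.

d = -214 ≡ 2 (mod 4), so O_K = ℤ[√-214] and disc(K) = 4d = -856.
Since gcd(5, -856) = 1 the prime 5 does not ramify.
(-214/5) = 1^2 mod 5 = 1, giving Legendre symbol 1.
Legendre symbol 1 ⇒ 5 is split.

5 splits in O_K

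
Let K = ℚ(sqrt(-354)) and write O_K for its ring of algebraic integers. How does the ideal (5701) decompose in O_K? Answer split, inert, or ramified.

split — (5701) = 𝔭₁𝔭₂ with 𝔭₁ ≠ 𝔭₂

Since -354 ≢ 1 mod 4, the ring of integers is ℤ[√-354] with discriminant 4·(-354) = -1416.
5701 ∤ -1416, so 5701 is unramified.
(-354/5701) = 5347^2850 mod 5701 = 1, giving Legendre symbol 1.
Legendre symbol 1 ⇒ 5701 is split.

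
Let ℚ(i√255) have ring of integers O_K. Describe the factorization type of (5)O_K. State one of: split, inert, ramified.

Since -255 ≡ 1 mod 4, the ring of integers is ℤ[(1+√-255)/2] with discriminant -255.
5 divides disc(K) = -255, so 5 ramifies.

ramified — (5) = 𝔭²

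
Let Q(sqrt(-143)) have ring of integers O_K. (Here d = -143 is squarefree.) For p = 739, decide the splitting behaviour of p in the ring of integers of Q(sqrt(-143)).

split

d = -143 ≡ 1 (mod 4), so O_K = ℤ[(1+√-143)/2] and disc(K) = d = -143.
disc(K) = -143 is not divisible by 739; 739 is unramified.
(-143/739) = 596^369 mod 739 = 1, giving Legendre symbol 1.
d is a quadratic residue mod p, hence 739 splits in O_K.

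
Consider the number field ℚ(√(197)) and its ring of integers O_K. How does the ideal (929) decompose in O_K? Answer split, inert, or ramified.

inert

197 mod 4 = 1, hence disc K = 197 and O_K = ℤ[(1+√197)/2].
disc(K) = 197 is not divisible by 929; 929 is unramified.
Compute (197/929) via Euler: 197^((929-1)/2) mod 929 = 928, so (197/929) = -1.
d is a non-residue mod p, hence 929 remains inert in O_K.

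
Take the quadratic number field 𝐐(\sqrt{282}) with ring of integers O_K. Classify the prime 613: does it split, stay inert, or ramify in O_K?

282 mod 4 = 2, hence disc K = 4·282 = 1128 and O_K = ℤ[√282].
Since gcd(613, 1128) = 1 the prime 613 does not ramify.
Euler's criterion: 282^306 mod 613 = 612. Thus (282|613) = -1.
Legendre symbol -1 ⇒ 613 is inert.

p is inert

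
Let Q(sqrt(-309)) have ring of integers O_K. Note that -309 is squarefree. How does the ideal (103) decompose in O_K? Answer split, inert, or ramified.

d = -309 ≡ 3 (mod 4), so O_K = ℤ[√-309] and disc(K) = 4d = -1236.
disc(K) = -1236 = 103·(-12), so p = 103 is ramified.

ramifies in O_K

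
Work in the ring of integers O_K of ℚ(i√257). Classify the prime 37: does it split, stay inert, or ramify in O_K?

remains prime (inert)

-257 mod 4 = 3, hence disc K = 4·(-257) = -1028 and O_K = ℤ[√-257].
Since gcd(37, -1028) = 1 the prime 37 does not ramify.
Euler's criterion: (-257)^18 mod 37 = 36. Thus (-257|37) = -1.
Legendre symbol -1 ⇒ 37 is inert.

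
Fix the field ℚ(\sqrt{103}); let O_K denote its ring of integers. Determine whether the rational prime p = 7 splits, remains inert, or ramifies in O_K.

103 mod 4 = 3, hence disc K = 4·103 = 412 and O_K = ℤ[√103].
Since gcd(7, 412) = 1 the prime 7 does not ramify.
(103/7) = 5^3 mod 7 = 6, giving Legendre symbol -1.
Legendre symbol -1 ⇒ 7 is inert.

inert — (7) stays prime in O_K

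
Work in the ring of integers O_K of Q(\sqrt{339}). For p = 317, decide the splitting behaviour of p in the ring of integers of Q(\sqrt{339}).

inert — (317) stays prime in O_K

d = 339 ≡ 3 (mod 4), so O_K = ℤ[√339] and disc(K) = 4d = 1356.
disc(K) = 1356 is not divisible by 317; 317 is unramified.
Compute (339/317) via Euler: 22^((317-1)/2) mod 317 = 316, so (339/317) = -1.
(339/317) = -1, so 317 is inert.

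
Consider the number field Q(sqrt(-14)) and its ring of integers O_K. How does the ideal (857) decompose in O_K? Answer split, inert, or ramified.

inert — (857) stays prime in O_K

d = -14 ≡ 2 (mod 4), so O_K = ℤ[√-14] and disc(K) = 4d = -56.
disc(K) = -56 is not divisible by 857; 857 is unramified.
Legendre symbol by Euler's criterion: (-14/857) ≡ (-14)^428 ≡ 856 (mod 857), i.e. (-14/857) = -1.
d is a non-residue mod p, hence 857 remains inert in O_K.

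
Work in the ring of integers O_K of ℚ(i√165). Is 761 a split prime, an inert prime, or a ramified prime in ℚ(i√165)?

Since -165 ≢ 1 mod 4, the ring of integers is ℤ[√-165] with discriminant 4·(-165) = -660.
Since gcd(761, -660) = 1 the prime 761 does not ramify.
Compute (-165/761) via Euler: 596^((761-1)/2) mod 761 = 1, so (-165/761) = 1.
d is a quadratic residue mod p, hence 761 splits in O_K.

split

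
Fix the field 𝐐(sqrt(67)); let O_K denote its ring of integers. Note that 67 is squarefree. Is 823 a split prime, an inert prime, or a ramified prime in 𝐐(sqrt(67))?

67 mod 4 = 3, hence disc K = 4·67 = 268 and O_K = ℤ[√67].
disc(K) = 268 is not divisible by 823; 823 is unramified.
Euler's criterion: 67^411 mod 823 = 822. Thus (67|823) = -1.
Legendre symbol -1 ⇒ 823 is inert.

p is inert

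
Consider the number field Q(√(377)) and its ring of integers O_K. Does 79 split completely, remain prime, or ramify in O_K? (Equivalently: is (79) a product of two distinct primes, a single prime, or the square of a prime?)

d = 377 ≡ 1 (mod 4), so O_K = ℤ[(1+√377)/2] and disc(K) = d = 377.
79 ∤ 377, so 79 is unramified.
Legendre symbol by Euler's criterion: (377/79) ≡ 377^39 ≡ 78 (mod 79), i.e. (377/79) = -1.
Legendre symbol -1 ⇒ 79 is inert.

inert — (79) stays prime in O_K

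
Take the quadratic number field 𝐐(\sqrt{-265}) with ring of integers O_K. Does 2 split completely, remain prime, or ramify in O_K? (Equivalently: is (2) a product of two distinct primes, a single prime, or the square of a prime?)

ramified

-265 mod 4 = 3, hence disc K = 4·(-265) = -1060 and O_K = ℤ[√-265].
Ramification test: 2 | -1060. The prime 2 ramifies in K.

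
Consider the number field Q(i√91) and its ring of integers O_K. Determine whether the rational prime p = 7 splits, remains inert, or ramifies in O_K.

ramified

-91 mod 4 = 1, hence disc K = -91 and O_K = ℤ[(1+√-91)/2].
7 divides disc(K) = -91, so 7 ramifies.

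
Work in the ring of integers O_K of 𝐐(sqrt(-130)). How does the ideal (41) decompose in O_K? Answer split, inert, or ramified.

remains prime (inert)

-130 mod 4 = 2, hence disc K = 4·(-130) = -520 and O_K = ℤ[√-130].
disc(K) = -520 is not divisible by 41; 41 is unramified.
Euler's criterion: (-130)^20 mod 41 = 40. Thus (-130|41) = -1.
Legendre symbol -1 ⇒ 41 is inert.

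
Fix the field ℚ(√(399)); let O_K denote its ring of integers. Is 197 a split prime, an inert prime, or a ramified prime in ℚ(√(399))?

inert

d = 399 ≡ 3 (mod 4), so O_K = ℤ[√399] and disc(K) = 4d = 1596.
197 ∤ 1596, so 197 is unramified.
Euler's criterion: 399^98 mod 197 = 196. Thus (399|197) = -1.
Legendre symbol -1 ⇒ 197 is inert.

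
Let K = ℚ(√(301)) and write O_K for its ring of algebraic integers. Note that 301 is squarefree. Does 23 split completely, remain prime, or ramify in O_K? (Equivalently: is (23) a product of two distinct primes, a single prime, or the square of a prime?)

split — (23) = 𝔭₁𝔭₂ with 𝔭₁ ≠ 𝔭₂

d = 301 ≡ 1 (mod 4), so O_K = ℤ[(1+√301)/2] and disc(K) = d = 301.
disc(K) = 301 is not divisible by 23; 23 is unramified.
Euler's criterion: 301^11 mod 23 = 1. Thus (301|23) = 1.
d is a quadratic residue mod p, hence 23 splits in O_K.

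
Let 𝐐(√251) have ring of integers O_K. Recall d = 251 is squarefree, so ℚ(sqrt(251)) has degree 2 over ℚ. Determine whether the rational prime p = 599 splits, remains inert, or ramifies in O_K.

d = 251 ≡ 3 (mod 4), so O_K = ℤ[√251] and disc(K) = 4d = 1004.
disc(K) = 1004 is not divisible by 599; 599 is unramified.
(251/599) = 251^299 mod 599 = 1, giving Legendre symbol 1.
d is a quadratic residue mod p, hence 599 splits in O_K.

p splits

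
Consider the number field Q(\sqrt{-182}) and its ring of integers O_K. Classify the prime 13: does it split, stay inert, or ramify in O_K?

Since -182 ≢ 1 mod 4, the ring of integers is ℤ[√-182] with discriminant 4·(-182) = -728.
Ramification test: 13 | -728. The prime 13 ramifies in K.

p ramifies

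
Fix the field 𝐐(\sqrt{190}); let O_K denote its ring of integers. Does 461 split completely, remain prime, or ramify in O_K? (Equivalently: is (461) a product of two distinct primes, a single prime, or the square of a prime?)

190 mod 4 = 2, hence disc K = 4·190 = 760 and O_K = ℤ[√190].
disc(K) = 760 is not divisible by 461; 461 is unramified.
Legendre symbol by Euler's criterion: (190/461) ≡ 190^230 ≡ 460 (mod 461), i.e. (190/461) = -1.
d is a non-residue mod p, hence 461 remains inert in O_K.

inert — (461) stays prime in O_K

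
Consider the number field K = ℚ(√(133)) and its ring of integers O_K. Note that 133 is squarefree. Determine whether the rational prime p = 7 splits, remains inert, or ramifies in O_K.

p ramifies

133 mod 4 = 1, hence disc K = 133 and O_K = ℤ[(1+√133)/2].
Ramification test: 7 | 133. The prime 7 ramifies in K.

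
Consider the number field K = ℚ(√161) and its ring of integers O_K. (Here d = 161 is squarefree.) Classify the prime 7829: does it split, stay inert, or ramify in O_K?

d = 161 ≡ 1 (mod 4), so O_K = ℤ[(1+√161)/2] and disc(K) = d = 161.
Since gcd(7829, 161) = 1 the prime 7829 does not ramify.
Legendre symbol by Euler's criterion: (161/7829) ≡ 161^3914 ≡ 7828 (mod 7829), i.e. (161/7829) = -1.
d is a non-residue mod p, hence 7829 remains inert in O_K.

inert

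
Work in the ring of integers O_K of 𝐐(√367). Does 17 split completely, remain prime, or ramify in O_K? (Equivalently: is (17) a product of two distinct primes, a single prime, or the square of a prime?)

17 remains inert

Since 367 ≢ 1 mod 4, the ring of integers is ℤ[√367] with discriminant 4·367 = 1468.
Since gcd(17, 1468) = 1 the prime 17 does not ramify.
(367/17) = 10^8 mod 17 = 16, giving Legendre symbol -1.
d is a non-residue mod p, hence 17 remains inert in O_K.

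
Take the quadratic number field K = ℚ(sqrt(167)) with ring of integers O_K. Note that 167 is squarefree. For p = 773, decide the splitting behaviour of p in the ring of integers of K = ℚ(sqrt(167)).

773 remains inert

167 mod 4 = 3, hence disc K = 4·167 = 668 and O_K = ℤ[√167].
disc(K) = 668 is not divisible by 773; 773 is unramified.
Legendre symbol by Euler's criterion: (167/773) ≡ 167^386 ≡ 772 (mod 773), i.e. (167/773) = -1.
Legendre symbol -1 ⇒ 773 is inert.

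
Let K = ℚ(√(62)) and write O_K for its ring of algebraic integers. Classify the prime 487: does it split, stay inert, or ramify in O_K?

487 splits in O_K

62 mod 4 = 2, hence disc K = 4·62 = 248 and O_K = ℤ[√62].
487 ∤ 248, so 487 is unramified.
Euler's criterion: 62^243 mod 487 = 1. Thus (62|487) = 1.
d is a quadratic residue mod p, hence 487 splits in O_K.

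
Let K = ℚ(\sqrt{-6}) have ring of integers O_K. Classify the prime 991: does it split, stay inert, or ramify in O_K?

-6 mod 4 = 2, hence disc K = 4·(-6) = -24 and O_K = ℤ[√-6].
disc(K) = -24 is not divisible by 991; 991 is unramified.
Euler's criterion: (-6)^495 mod 991 = 1. Thus (-6|991) = 1.
Legendre symbol 1 ⇒ 991 is split.

p splits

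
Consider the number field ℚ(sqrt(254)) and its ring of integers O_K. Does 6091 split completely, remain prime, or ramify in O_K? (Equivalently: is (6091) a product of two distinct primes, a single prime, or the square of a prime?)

splits completely

254 mod 4 = 2, hence disc K = 4·254 = 1016 and O_K = ℤ[√254].
disc(K) = 1016 is not divisible by 6091; 6091 is unramified.
(254/6091) = 254^3045 mod 6091 = 1, giving Legendre symbol 1.
Legendre symbol 1 ⇒ 6091 is split.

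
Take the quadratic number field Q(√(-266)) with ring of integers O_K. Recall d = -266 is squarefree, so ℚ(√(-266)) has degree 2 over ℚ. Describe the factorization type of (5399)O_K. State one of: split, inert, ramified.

split — (5399) = 𝔭₁𝔭₂ with 𝔭₁ ≠ 𝔭₂

d = -266 ≡ 2 (mod 4), so O_K = ℤ[√-266] and disc(K) = 4d = -1064.
Since gcd(5399, -1064) = 1 the prime 5399 does not ramify.
(-266/5399) = 5133^2699 mod 5399 = 1, giving Legendre symbol 1.
d is a quadratic residue mod p, hence 5399 splits in O_K.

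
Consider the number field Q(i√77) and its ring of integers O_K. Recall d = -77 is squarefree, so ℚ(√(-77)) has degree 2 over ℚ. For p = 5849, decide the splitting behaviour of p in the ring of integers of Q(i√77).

5849 remains inert

Since -77 ≢ 1 mod 4, the ring of integers is ℤ[√-77] with discriminant 4·(-77) = -308.
5849 ∤ -308, so 5849 is unramified.
Legendre symbol by Euler's criterion: (-77/5849) ≡ (-77)^2924 ≡ 5848 (mod 5849), i.e. (-77/5849) = -1.
Legendre symbol -1 ⇒ 5849 is inert.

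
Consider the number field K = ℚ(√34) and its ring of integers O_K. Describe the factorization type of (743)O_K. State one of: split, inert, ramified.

34 mod 4 = 2, hence disc K = 4·34 = 136 and O_K = ℤ[√34].
disc(K) = 136 is not divisible by 743; 743 is unramified.
(34/743) = 34^371 mod 743 = 742, giving Legendre symbol -1.
(34/743) = -1, so 743 is inert.

remains prime (inert)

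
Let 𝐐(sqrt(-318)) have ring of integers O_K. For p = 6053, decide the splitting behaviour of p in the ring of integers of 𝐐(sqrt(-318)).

d = -318 ≡ 2 (mod 4), so O_K = ℤ[√-318] and disc(K) = 4d = -1272.
Since gcd(6053, -1272) = 1 the prime 6053 does not ramify.
Legendre symbol by Euler's criterion: (-318/6053) ≡ (-318)^3026 ≡ 1 (mod 6053), i.e. (-318/6053) = 1.
(-318/6053) = 1, so 6053 splits.

p splits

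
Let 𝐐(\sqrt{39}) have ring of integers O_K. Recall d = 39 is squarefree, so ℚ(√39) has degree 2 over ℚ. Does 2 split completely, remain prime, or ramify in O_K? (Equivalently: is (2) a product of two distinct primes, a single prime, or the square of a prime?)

Since 39 ≢ 1 mod 4, the ring of integers is ℤ[√39] with discriminant 4·39 = 156.
disc(K) = 156 = 2·78, so p = 2 is ramified.

ramified — (2) = 𝔭²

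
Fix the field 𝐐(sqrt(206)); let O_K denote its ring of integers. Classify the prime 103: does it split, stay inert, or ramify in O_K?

d = 206 ≡ 2 (mod 4), so O_K = ℤ[√206] and disc(K) = 4d = 824.
Ramification test: 103 | 824. The prime 103 ramifies in K.

ramified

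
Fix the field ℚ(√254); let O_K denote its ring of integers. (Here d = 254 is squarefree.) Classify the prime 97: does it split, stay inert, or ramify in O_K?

Since 254 ≢ 1 mod 4, the ring of integers is ℤ[√254] with discriminant 4·254 = 1016.
97 ∤ 1016, so 97 is unramified.
Legendre symbol by Euler's criterion: (254/97) ≡ 254^48 ≡ 96 (mod 97), i.e. (254/97) = -1.
(254/97) = -1, so 97 is inert.

97 remains inert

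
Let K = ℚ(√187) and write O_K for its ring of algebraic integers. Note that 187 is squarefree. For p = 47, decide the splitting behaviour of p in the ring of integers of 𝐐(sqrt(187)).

d = 187 ≡ 3 (mod 4), so O_K = ℤ[√187] and disc(K) = 4d = 748.
Since gcd(47, 748) = 1 the prime 47 does not ramify.
(187/47) = 46^23 mod 47 = 46, giving Legendre symbol -1.
(187/47) = -1, so 47 is inert.

inert — (47) stays prime in O_K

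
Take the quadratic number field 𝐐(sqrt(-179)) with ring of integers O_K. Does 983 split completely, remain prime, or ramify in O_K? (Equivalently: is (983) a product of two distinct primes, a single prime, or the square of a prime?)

d = -179 ≡ 1 (mod 4), so O_K = ℤ[(1+√-179)/2] and disc(K) = d = -179.
983 ∤ -179, so 983 is unramified.
(-179/983) = 804^491 mod 983 = 1, giving Legendre symbol 1.
d is a quadratic residue mod p, hence 983 splits in O_K.

983 splits in O_K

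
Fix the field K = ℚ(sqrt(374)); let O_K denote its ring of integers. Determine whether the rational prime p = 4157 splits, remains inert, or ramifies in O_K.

d = 374 ≡ 2 (mod 4), so O_K = ℤ[√374] and disc(K) = 4d = 1496.
disc(K) = 1496 is not divisible by 4157; 4157 is unramified.
Compute (374/4157) via Euler: 374^((4157-1)/2) mod 4157 = 1, so (374/4157) = 1.
d is a quadratic residue mod p, hence 4157 splits in O_K.

4157 splits in O_K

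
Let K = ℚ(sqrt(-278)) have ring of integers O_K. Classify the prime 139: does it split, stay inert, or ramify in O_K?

139 is ramified

-278 mod 4 = 2, hence disc K = 4·(-278) = -1112 and O_K = ℤ[√-278].
disc(K) = -1112 = 139·(-8), so p = 139 is ramified.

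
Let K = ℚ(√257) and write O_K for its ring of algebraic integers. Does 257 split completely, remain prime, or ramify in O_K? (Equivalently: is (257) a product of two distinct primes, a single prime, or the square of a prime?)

p ramifies

d = 257 ≡ 1 (mod 4), so O_K = ℤ[(1+√257)/2] and disc(K) = d = 257.
disc(K) = 257 = 257·1, so p = 257 is ramified.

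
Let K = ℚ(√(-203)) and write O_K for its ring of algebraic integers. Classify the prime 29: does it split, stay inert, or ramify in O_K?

ramified — (29) = 𝔭²

d = -203 ≡ 1 (mod 4), so O_K = ℤ[(1+√-203)/2] and disc(K) = d = -203.
disc(K) = -203 = 29·(-7), so p = 29 is ramified.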